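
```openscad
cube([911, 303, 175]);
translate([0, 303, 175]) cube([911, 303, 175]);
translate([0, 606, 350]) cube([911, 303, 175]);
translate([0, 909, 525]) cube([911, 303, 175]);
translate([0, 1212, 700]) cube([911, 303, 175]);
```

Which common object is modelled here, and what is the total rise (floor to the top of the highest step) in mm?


A staircase. The total rise is 875 mm.

5 identical blocks, each offset up and back from the previous — a staircase. Each step is 175 mm tall and there are 5 of them, so the total rise is 5 × 175 = 875 mm.


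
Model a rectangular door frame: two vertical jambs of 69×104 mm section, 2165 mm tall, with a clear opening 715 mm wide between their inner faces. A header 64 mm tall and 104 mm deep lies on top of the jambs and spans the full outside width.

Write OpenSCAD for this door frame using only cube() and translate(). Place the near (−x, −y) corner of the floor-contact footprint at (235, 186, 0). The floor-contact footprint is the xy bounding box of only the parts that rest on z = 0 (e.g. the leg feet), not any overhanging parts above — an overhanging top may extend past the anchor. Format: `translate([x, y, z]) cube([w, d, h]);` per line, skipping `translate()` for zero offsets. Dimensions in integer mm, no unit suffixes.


translate([235, 186, 0]) cube([69, 104, 2165]);
translate([1019, 186, 0]) cube([69, 104, 2165]);
translate([235, 186, 2165]) cube([853, 104, 64]);


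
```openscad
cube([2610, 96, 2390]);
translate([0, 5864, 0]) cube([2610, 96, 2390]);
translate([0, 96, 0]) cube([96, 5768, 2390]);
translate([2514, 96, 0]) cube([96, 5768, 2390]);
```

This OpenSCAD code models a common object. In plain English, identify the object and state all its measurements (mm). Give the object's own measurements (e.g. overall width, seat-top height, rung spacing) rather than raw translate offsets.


The wall frame of a small rectangular building: four walls, each 2390 mm tall and 96 mm thick, enclosing a footprint 2610 mm (x) by 5960 mm (y) outside-to-outside, with no floor or roof. The front and back walls (the −y and +y sides) span the full width; the two side walls fit between them.


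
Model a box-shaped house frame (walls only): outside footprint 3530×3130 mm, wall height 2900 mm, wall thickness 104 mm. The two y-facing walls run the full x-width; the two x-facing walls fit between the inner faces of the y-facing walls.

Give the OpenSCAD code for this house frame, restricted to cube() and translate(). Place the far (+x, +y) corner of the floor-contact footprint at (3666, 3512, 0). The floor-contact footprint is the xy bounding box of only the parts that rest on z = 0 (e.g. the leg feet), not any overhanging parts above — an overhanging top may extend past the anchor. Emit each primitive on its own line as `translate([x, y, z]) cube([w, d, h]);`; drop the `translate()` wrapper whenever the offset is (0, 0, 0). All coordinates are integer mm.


translate([136, 382, 0]) cube([3530, 104, 2900]);
translate([136, 3408, 0]) cube([3530, 104, 2900]);
translate([136, 486, 0]) cube([104, 2922, 2900]);
translate([3562, 486, 0]) cube([104, 2922, 2900]);


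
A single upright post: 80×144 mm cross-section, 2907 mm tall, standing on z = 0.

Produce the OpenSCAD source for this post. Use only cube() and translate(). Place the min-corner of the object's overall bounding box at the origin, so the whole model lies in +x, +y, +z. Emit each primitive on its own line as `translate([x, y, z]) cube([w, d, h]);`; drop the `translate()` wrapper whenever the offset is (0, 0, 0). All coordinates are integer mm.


cube([80, 144, 2907]);


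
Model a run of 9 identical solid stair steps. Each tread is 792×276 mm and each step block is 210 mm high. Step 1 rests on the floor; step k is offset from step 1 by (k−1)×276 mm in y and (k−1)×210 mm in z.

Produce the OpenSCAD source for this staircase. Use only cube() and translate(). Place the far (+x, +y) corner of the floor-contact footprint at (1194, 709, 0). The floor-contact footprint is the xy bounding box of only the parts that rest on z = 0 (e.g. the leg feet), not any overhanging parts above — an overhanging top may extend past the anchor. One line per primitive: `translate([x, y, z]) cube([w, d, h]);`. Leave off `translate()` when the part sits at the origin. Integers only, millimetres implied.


translate([402, 433, 0]) cube([792, 276, 210]);
translate([402, 709, 210]) cube([792, 276, 210]);
translate([402, 985, 420]) cube([792, 276, 210]);
translate([402, 1261, 630]) cube([792, 276, 210]);
translate([402, 1537, 840]) cube([792, 276, 210]);
translate([402, 1813, 1050]) cube([792, 276, 210]);
translate([402, 2089, 1260]) cube([792, 276, 210]);
translate([402, 2365, 1470]) cube([792, 276, 210]);
translate([402, 2641, 1680]) cube([792, 276, 210]);


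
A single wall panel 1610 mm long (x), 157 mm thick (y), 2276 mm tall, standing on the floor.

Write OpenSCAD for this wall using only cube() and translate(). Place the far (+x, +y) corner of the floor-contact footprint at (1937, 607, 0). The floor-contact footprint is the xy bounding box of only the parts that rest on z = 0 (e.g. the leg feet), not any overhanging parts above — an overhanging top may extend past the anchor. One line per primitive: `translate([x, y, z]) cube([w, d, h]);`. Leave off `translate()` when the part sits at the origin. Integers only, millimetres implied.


translate([327, 450, 0]) cube([1610, 157, 2276]);


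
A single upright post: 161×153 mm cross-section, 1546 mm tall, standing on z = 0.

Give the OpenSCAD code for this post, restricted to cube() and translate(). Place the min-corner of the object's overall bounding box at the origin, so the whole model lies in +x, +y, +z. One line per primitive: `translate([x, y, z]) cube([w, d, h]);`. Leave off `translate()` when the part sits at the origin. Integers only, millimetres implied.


cube([161, 153, 1546]);


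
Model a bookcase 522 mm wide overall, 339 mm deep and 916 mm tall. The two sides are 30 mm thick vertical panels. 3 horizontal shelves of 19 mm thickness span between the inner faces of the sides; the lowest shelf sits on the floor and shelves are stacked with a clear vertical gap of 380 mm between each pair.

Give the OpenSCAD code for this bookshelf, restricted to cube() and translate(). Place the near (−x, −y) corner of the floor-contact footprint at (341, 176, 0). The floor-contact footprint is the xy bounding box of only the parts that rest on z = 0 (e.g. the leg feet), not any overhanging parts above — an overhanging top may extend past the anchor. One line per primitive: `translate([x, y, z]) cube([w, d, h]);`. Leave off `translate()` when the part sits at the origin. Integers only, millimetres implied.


translate([341, 176, 0]) cube([30, 339, 916]);
translate([833, 176, 0]) cube([30, 339, 916]);
translate([371, 176, 0]) cube([462, 339, 19]);
translate([371, 176, 399]) cube([462, 339, 19]);
translate([371, 176, 798]) cube([462, 339, 19]);


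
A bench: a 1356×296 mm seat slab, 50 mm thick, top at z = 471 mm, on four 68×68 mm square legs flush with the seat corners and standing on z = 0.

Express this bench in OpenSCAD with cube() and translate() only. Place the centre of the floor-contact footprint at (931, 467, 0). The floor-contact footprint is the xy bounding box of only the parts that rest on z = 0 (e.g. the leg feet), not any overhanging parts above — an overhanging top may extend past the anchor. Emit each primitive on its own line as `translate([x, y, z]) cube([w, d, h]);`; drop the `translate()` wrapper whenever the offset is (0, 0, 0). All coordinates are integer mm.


translate([253, 319, 421]) cube([1356, 296, 50]);
translate([253, 319, 0]) cube([68, 68, 421]);
translate([253, 547, 0]) cube([68, 68, 421]);
translate([1541, 319, 0]) cube([68, 68, 421]);
translate([1541, 547, 0]) cube([68, 68, 421]);


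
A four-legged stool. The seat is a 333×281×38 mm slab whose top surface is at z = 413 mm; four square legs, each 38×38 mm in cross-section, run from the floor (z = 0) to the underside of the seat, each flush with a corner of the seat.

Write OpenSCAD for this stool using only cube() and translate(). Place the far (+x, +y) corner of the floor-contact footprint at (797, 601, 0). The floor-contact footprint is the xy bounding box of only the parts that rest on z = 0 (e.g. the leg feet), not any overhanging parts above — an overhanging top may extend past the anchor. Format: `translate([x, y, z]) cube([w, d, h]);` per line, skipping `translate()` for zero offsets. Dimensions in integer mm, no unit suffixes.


translate([464, 320, 375]) cube([333, 281, 38]);
translate([464, 320, 0]) cube([38, 38, 375]);
translate([759, 320, 0]) cube([38, 38, 375]);
translate([464, 563, 0]) cube([38, 38, 375]);
translate([759, 563, 0]) cube([38, 38, 375]);


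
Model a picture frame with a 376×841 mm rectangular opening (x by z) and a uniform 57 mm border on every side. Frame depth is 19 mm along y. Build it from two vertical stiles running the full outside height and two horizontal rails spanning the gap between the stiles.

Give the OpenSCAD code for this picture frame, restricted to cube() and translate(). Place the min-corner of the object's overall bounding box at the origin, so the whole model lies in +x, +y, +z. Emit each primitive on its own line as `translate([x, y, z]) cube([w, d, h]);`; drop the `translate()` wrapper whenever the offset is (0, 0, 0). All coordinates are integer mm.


cube([57, 19, 955]);
translate([433, 0, 0]) cube([57, 19, 955]);
translate([57, 0, 0]) cube([376, 19, 57]);
translate([57, 0, 898]) cube([376, 19, 57]);


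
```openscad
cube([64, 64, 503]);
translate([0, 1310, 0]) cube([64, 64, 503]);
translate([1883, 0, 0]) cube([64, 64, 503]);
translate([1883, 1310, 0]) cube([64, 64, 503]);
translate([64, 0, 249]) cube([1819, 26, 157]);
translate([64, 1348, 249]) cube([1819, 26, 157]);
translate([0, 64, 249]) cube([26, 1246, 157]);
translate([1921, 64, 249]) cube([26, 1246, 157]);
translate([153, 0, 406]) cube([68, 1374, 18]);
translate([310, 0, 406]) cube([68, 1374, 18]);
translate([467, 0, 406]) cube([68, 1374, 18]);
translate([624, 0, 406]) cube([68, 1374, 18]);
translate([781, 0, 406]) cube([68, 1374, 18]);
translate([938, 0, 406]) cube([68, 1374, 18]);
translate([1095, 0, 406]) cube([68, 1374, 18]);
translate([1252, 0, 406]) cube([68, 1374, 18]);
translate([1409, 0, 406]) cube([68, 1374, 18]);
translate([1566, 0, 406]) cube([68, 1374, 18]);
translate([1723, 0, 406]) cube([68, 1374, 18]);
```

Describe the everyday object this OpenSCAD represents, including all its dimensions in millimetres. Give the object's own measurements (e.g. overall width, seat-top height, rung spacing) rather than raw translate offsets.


A bed frame 1947 mm long (x) by 1374 mm wide (y). Four 64×64 mm corner posts, 503 mm tall, at the corners of the footprint. Four rails of 26 mm thickness and 157 mm height run between adjacent posts with their undersides at z = 249 mm, their outer faces flush with the outside of the frame (the two x-running rails run between the posts' inner faces; the two y-running rails run between the posts' inner faces). 11 slats, each 68 mm wide (x) and 18 mm thick, lie across the top of the two x-running rails, running the full 1374 mm width of the frame in y; along x they sit between the end posts with a 89 mm gap after the −x posts and between neighbouring slats, leaving 92 mm before the +x posts.


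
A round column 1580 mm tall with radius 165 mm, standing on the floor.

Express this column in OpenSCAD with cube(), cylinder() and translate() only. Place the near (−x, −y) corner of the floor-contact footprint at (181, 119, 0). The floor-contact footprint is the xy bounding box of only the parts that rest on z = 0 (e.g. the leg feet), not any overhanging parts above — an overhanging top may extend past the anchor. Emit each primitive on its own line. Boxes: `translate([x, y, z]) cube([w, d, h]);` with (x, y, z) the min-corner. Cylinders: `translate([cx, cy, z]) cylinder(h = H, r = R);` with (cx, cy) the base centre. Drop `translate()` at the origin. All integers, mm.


translate([346, 284, 0]) cylinder(h = 1580, r = 165);


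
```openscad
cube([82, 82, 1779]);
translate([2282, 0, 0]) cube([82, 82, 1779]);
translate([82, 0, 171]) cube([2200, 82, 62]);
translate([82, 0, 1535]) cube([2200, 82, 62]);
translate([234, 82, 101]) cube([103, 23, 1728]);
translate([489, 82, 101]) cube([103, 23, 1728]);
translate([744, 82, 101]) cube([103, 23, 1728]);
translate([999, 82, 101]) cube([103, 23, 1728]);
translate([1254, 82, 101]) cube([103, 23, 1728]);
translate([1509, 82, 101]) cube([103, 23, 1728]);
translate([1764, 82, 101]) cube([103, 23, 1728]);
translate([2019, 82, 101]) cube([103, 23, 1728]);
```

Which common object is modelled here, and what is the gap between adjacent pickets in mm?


A fence section. The picket gap is 152 mm.

Two posts, two rails, 8 pickets — a fence section. Span 2200 mm holds 8 pickets of 103 mm with 9 equal gaps: ⌊(2200 − 8·103) / 9⌋ = 152 mm.


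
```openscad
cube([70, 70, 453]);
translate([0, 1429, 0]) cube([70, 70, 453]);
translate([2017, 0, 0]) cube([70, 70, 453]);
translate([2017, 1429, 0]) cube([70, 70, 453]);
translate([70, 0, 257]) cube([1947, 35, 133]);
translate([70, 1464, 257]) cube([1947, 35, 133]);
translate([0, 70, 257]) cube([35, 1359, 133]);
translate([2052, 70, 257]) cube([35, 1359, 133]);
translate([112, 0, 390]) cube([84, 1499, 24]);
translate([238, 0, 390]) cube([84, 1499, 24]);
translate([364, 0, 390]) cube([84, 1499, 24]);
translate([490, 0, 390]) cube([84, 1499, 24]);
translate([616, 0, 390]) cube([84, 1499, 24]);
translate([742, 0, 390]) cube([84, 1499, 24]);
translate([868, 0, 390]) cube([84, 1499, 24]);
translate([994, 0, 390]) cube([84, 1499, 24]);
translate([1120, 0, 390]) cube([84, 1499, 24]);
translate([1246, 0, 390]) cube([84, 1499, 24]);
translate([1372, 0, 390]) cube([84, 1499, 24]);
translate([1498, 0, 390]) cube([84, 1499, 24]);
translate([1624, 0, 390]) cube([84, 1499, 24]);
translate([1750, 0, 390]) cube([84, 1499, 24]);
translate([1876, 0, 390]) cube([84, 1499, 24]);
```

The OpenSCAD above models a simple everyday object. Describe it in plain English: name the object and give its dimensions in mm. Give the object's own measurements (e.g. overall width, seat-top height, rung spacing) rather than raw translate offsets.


A bed frame 2087 mm long (x) by 1499 mm wide (y). Four 70×70 mm corner posts, 453 mm tall, at the corners of the footprint. Four rails of 35 mm thickness and 133 mm height run between adjacent posts with their undersides at z = 257 mm, their outer faces flush with the outside of the frame (the two x-running rails run between the posts' inner faces; the two y-running rails run between the posts' inner faces). 15 slats, each 84 mm wide (x) and 24 mm thick, lie across the top of the two x-running rails, running the full 1499 mm width of the frame in y; along x they sit between the end posts with a 42 mm gap after the −x posts and between neighbouring slats, leaving 57 mm before the +x posts.


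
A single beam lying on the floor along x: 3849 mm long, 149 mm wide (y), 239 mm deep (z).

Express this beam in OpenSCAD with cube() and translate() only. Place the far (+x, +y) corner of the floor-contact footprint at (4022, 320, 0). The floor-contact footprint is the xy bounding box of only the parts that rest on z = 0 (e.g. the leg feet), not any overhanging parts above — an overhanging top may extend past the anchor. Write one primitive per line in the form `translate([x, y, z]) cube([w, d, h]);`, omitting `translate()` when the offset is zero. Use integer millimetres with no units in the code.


translate([173, 171, 0]) cube([3849, 149, 239]);


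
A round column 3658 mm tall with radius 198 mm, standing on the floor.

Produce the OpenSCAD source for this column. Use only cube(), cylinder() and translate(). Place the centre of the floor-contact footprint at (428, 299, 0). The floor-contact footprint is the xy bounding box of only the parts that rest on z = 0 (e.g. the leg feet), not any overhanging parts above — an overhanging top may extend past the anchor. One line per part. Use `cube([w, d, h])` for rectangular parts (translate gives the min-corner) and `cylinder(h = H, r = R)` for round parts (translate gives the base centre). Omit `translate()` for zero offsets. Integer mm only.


translate([428, 299, 0]) cylinder(h = 3658, r = 198);


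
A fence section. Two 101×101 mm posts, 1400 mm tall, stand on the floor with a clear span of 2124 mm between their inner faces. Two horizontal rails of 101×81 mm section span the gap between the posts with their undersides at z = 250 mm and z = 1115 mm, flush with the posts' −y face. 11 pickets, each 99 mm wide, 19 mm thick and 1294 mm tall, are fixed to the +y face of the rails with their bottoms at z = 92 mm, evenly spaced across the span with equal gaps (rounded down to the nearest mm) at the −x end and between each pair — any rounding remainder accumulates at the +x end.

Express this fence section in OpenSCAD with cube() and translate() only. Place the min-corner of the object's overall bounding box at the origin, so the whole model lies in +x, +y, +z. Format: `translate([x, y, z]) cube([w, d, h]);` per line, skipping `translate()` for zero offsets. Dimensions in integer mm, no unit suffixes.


cube([101, 101, 1400]);
translate([2225, 0, 0]) cube([101, 101, 1400]);
translate([101, 0, 250]) cube([2124, 101, 81]);
translate([101, 0, 1115]) cube([2124, 101, 81]);
translate([187, 101, 92]) cube([99, 19, 1294]);
translate([372, 101, 92]) cube([99, 19, 1294]);
translate([557, 101, 92]) cube([99, 19, 1294]);
translate([742, 101, 92]) cube([99, 19, 1294]);
translate([927, 101, 92]) cube([99, 19, 1294]);
translate([1112, 101, 92]) cube([99, 19, 1294]);
translate([1297, 101, 92]) cube([99, 19, 1294]);
translate([1482, 101, 92]) cube([99, 19, 1294]);
translate([1667, 101, 92]) cube([99, 19, 1294]);
translate([1852, 101, 92]) cube([99, 19, 1294]);
translate([2037, 101, 92]) cube([99, 19, 1294]);


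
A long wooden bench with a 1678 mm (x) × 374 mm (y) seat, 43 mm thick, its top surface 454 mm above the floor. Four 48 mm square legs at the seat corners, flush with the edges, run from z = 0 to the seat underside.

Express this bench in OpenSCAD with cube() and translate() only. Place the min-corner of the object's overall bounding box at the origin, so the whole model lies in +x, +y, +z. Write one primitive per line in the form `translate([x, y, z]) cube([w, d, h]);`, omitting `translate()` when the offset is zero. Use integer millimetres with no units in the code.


translate([0, 0, 411]) cube([1678, 374, 43]);
cube([48, 48, 411]);
translate([0, 326, 0]) cube([48, 48, 411]);
translate([1630, 0, 0]) cube([48, 48, 411]);
translate([1630, 326, 0]) cube([48, 48, 411]);


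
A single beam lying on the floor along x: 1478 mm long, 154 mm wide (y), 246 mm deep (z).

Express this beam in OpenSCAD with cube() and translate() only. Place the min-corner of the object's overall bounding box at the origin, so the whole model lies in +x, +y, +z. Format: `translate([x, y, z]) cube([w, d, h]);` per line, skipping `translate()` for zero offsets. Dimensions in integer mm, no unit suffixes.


cube([1478, 154, 246]);


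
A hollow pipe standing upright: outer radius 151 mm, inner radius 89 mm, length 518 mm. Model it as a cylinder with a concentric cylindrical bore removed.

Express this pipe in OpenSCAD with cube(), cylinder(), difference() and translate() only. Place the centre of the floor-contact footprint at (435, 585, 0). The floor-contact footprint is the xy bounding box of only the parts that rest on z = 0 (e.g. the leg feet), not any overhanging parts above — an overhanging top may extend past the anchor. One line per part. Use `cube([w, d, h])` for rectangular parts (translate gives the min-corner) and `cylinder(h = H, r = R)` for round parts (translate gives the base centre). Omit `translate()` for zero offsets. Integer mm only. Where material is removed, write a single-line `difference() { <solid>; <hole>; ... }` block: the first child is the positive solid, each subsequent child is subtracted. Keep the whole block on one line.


difference() { translate([435, 585, 0]) cylinder(h = 518, r = 151); translate([435, 585, 0]) cylinder(h = 518, r = 89); }


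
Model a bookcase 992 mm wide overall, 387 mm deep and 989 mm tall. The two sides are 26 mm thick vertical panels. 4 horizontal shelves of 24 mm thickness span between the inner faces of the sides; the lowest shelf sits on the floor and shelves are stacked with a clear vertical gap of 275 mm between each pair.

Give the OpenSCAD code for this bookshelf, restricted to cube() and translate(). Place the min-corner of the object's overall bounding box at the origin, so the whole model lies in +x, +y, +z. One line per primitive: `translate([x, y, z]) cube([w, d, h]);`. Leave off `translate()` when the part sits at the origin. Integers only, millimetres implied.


cube([26, 387, 989]);
translate([966, 0, 0]) cube([26, 387, 989]);
translate([26, 0, 0]) cube([940, 387, 24]);
translate([26, 0, 299]) cube([940, 387, 24]);
translate([26, 0, 598]) cube([940, 387, 24]);
translate([26, 0, 897]) cube([940, 387, 24]);


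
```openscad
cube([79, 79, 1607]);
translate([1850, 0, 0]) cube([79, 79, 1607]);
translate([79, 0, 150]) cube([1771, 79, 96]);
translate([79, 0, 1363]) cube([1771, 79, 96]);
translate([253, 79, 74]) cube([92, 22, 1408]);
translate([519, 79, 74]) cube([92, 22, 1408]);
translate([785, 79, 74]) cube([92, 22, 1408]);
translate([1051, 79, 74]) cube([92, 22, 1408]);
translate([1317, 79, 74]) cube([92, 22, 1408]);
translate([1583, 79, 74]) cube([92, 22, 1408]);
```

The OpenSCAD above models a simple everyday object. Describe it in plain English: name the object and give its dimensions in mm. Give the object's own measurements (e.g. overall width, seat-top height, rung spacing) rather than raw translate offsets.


A fence section. Two 79×79 mm posts, 1607 mm tall, stand on the floor with a clear span of 1771 mm between their inner faces. Two horizontal rails of 79×96 mm section span the gap between the posts with their undersides at z = 150 mm and z = 1363 mm, flush with the posts' −y face. 6 pickets, each 92 mm wide, 22 mm thick and 1408 mm tall, are fixed to the +y face of the rails with their bottoms at z = 74 mm, spaced across the span with a 174 mm gap after the −x post and between neighbouring pickets, with 175 mm left before the +x post.


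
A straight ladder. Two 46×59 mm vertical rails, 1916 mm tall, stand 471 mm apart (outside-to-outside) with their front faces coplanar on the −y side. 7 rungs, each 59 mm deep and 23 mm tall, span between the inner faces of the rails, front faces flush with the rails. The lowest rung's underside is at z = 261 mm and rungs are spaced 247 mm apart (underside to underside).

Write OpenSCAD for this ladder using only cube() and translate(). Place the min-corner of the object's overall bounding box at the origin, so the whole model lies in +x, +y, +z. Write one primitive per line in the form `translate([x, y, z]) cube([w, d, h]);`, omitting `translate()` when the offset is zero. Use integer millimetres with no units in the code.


cube([46, 59, 1916]);
translate([425, 0, 0]) cube([46, 59, 1916]);
translate([46, 0, 261]) cube([379, 59, 23]);
translate([46, 0, 508]) cube([379, 59, 23]);
translate([46, 0, 755]) cube([379, 59, 23]);
translate([46, 0, 1002]) cube([379, 59, 23]);
translate([46, 0, 1249]) cube([379, 59, 23]);
translate([46, 0, 1496]) cube([379, 59, 23]);
translate([46, 0, 1743]) cube([379, 59, 23]);


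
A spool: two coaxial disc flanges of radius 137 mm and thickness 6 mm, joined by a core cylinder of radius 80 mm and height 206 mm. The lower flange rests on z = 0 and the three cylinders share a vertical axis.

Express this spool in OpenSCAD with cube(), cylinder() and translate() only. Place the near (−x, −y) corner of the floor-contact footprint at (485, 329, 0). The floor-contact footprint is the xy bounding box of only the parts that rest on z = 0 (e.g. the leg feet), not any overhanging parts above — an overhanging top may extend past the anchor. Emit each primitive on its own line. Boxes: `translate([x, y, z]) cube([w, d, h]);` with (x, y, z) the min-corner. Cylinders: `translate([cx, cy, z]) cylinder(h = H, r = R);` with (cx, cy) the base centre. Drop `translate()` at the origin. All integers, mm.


translate([622, 466, 0]) cylinder(h = 6, r = 137);
translate([622, 466, 6]) cylinder(h = 206, r = 80);
translate([622, 466, 212]) cylinder(h = 6, r = 137);


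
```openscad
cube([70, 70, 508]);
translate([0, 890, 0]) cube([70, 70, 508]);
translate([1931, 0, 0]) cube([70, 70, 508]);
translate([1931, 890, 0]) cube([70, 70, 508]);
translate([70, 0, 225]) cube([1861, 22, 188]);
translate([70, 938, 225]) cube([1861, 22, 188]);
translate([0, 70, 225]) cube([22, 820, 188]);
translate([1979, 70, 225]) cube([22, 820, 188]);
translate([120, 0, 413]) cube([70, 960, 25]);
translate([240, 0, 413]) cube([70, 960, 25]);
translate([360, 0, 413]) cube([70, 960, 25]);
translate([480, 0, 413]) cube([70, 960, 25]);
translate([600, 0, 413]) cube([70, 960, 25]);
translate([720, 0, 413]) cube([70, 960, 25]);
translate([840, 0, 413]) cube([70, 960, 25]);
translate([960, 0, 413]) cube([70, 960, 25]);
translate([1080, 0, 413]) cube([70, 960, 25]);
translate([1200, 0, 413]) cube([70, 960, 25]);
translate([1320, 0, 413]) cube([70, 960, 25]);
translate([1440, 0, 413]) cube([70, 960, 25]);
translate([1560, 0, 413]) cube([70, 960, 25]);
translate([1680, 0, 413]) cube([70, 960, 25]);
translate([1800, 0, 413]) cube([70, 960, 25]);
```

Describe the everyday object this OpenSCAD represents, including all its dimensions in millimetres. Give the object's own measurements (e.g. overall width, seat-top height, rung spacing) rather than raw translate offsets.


A bed frame 2001 mm long (x) by 960 mm wide (y). Four 70×70 mm corner posts, 508 mm tall, at the corners of the footprint. Four rails of 22 mm thickness and 188 mm height run between adjacent posts with their undersides at z = 225 mm, their outer faces flush with the outside of the frame (the two x-running rails run between the posts' inner faces; the two y-running rails run between the posts' inner faces). 15 slats, each 70 mm wide (x) and 25 mm thick, lie across the top of the two x-running rails, running the full 960 mm width of the frame in y; along x they sit between the end posts with a 50 mm gap after the −x posts and between neighbouring slats, leaving 61 mm before the +x posts.


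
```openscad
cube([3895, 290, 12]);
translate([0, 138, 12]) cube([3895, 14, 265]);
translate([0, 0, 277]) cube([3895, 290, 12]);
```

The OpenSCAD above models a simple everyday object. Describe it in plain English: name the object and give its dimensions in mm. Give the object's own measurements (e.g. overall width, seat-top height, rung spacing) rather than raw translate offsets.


An I-beam lying along x, 3895 mm long. Overall section height 289 mm. Two flanges 290 mm wide (y) and 12 mm thick, one on the floor and one at the top; a web 14 mm thick runs between them, centred on the flange width.


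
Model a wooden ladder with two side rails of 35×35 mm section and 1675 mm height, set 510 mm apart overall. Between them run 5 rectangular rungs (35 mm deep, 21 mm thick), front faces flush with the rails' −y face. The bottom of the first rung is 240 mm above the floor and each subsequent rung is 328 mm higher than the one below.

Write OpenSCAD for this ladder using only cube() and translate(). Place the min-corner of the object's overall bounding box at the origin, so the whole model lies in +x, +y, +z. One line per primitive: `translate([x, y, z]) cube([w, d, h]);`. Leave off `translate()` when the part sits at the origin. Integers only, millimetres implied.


cube([35, 35, 1675]);
translate([475, 0, 0]) cube([35, 35, 1675]);
translate([35, 0, 240]) cube([440, 35, 21]);
translate([35, 0, 568]) cube([440, 35, 21]);
translate([35, 0, 896]) cube([440, 35, 21]);
translate([35, 0, 1224]) cube([440, 35, 21]);
translate([35, 0, 1552]) cube([440, 35, 21]);


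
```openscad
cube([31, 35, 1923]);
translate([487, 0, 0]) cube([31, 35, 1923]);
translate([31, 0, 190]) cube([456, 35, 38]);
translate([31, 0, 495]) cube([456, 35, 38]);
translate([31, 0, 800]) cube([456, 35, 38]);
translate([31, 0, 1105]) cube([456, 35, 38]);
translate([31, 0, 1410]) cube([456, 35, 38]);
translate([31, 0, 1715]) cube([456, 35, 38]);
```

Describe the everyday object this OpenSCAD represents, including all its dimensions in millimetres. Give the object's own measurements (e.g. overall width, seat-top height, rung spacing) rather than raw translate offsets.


A straight ladder. Two 31×35 mm vertical rails, 1923 mm tall, stand 518 mm apart (outside-to-outside) with their front faces coplanar on the −y side. 6 rungs, each 35 mm deep and 38 mm tall, span between the inner faces of the rails, front faces flush with the rails. The lowest rung's underside is at z = 190 mm and rungs are spaced 305 mm apart (underside to underside).


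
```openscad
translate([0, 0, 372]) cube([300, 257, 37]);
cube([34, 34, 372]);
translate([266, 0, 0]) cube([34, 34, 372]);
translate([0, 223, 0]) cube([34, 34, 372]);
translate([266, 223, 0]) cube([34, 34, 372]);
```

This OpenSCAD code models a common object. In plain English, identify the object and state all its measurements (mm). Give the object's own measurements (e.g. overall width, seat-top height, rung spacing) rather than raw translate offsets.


A simple wooden stool: a rectangular seat 300 mm (x) by 257 mm (y), 37 mm thick, top face at z = 409 mm, on four square legs, each 34×34 mm in cross-section. The legs rest on z = 0, each flush with a corner of the seat.


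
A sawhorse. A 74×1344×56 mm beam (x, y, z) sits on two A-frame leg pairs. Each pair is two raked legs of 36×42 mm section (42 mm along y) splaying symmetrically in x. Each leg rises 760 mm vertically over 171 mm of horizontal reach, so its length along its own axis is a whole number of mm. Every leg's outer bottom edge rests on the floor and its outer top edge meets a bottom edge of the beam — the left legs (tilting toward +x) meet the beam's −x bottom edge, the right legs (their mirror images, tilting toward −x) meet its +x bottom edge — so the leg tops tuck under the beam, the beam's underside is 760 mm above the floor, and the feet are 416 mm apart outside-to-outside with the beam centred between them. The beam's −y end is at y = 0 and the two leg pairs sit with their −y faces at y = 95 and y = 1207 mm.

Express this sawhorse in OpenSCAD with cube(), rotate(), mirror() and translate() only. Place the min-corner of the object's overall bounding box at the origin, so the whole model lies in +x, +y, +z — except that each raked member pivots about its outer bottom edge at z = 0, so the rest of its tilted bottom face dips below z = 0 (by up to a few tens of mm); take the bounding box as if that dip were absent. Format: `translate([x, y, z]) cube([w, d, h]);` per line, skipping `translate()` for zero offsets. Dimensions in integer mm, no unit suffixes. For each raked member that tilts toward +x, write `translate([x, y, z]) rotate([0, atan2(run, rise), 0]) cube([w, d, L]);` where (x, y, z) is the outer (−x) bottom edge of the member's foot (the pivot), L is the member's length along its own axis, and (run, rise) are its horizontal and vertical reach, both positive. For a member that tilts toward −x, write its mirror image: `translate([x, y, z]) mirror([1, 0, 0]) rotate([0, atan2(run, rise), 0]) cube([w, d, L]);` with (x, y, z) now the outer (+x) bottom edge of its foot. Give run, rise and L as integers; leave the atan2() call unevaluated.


translate([171, 0, 760]) cube([74, 1344, 56]);
translate([0, 95, 0]) rotate([0, atan2(171, 760), 0]) cube([36, 42, 779]);
translate([416, 95, 0]) mirror([1, 0, 0]) rotate([0, atan2(171, 760), 0]) cube([36, 42, 779]);
translate([0, 1207, 0]) rotate([0, atan2(171, 760), 0]) cube([36, 42, 779]);
translate([416, 1207, 0]) mirror([1, 0, 0]) rotate([0, atan2(171, 760), 0]) cube([36, 42, 779]);


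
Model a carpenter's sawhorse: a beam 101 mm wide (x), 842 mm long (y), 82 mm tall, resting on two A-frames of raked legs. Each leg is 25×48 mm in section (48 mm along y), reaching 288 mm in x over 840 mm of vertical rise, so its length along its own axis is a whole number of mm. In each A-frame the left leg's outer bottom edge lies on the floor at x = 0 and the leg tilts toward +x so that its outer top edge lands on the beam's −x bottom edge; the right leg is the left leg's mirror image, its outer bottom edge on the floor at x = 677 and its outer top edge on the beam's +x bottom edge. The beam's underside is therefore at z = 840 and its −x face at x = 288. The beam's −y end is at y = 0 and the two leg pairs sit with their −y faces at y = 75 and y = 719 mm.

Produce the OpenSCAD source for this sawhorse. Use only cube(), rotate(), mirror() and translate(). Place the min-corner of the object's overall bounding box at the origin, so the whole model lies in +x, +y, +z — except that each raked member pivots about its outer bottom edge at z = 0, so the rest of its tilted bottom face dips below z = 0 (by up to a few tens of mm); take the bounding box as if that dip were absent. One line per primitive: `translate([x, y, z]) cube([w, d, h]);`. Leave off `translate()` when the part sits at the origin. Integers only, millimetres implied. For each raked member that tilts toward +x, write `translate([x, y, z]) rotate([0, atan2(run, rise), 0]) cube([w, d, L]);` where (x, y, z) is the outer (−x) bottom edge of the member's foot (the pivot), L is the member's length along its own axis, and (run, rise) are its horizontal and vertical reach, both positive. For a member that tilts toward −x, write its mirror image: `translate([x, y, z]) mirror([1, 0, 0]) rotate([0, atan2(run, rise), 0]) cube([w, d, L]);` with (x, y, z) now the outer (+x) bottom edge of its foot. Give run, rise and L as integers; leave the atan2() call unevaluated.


translate([288, 0, 840]) cube([101, 842, 82]);
translate([0, 75, 0]) rotate([0, atan2(288, 840), 0]) cube([25, 48, 888]);
translate([677, 75, 0]) mirror([1, 0, 0]) rotate([0, atan2(288, 840), 0]) cube([25, 48, 888]);
translate([0, 719, 0]) rotate([0, atan2(288, 840), 0]) cube([25, 48, 888]);
translate([677, 719, 0]) mirror([1, 0, 0]) rotate([0, atan2(288, 840), 0]) cube([25, 48, 888]);


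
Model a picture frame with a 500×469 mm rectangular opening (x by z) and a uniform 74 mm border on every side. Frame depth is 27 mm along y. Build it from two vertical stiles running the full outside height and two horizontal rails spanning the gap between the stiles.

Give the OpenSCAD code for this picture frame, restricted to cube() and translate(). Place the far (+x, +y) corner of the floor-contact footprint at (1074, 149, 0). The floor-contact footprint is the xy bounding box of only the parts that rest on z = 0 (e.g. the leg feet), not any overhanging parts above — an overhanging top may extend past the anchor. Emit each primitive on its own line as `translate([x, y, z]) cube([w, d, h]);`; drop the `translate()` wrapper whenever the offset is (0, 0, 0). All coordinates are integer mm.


translate([426, 122, 0]) cube([74, 27, 617]);
translate([1000, 122, 0]) cube([74, 27, 617]);
translate([500, 122, 0]) cube([500, 27, 74]);
translate([500, 122, 543]) cube([500, 27, 74]);


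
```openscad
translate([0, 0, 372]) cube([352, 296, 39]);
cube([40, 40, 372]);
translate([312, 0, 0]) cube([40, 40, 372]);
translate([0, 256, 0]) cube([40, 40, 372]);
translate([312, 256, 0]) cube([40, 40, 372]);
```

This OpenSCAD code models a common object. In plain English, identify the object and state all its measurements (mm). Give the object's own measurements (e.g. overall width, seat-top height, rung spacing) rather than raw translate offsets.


A four-legged stool. The seat is a 352×296×39 mm slab whose top surface is at z = 411 mm; four square legs, each 40×40 mm in cross-section, run from the floor (z = 0) to the underside of the seat, each flush with a corner of the seat.


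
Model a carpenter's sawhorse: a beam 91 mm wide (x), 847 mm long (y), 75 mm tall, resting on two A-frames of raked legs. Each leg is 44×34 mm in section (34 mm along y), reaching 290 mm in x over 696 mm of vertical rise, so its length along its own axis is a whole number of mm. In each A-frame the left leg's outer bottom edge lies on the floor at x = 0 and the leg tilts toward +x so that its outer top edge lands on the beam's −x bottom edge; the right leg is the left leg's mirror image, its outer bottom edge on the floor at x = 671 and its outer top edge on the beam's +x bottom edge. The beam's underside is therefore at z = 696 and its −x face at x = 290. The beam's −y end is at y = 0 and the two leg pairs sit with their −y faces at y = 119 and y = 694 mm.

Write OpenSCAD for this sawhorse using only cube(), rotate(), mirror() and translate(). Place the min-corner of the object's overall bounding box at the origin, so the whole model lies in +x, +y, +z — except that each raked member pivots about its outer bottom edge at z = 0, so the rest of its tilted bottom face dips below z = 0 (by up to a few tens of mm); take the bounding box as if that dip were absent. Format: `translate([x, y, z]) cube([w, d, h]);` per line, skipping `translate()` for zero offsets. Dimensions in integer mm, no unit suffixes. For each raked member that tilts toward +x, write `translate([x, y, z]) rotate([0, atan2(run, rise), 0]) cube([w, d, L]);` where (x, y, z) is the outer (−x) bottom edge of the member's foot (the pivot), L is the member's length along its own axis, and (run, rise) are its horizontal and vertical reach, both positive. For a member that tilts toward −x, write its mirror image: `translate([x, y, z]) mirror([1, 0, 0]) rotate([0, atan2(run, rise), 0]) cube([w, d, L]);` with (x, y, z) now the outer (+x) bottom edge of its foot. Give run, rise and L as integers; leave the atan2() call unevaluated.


translate([290, 0, 696]) cube([91, 847, 75]);
translate([0, 119, 0]) rotate([0, atan2(290, 696), 0]) cube([44, 34, 754]);
translate([671, 119, 0]) mirror([1, 0, 0]) rotate([0, atan2(290, 696), 0]) cube([44, 34, 754]);
translate([0, 694, 0]) rotate([0, atan2(290, 696), 0]) cube([44, 34, 754]);
translate([671, 694, 0]) mirror([1, 0, 0]) rotate([0, atan2(290, 696), 0]) cube([44, 34, 754]);


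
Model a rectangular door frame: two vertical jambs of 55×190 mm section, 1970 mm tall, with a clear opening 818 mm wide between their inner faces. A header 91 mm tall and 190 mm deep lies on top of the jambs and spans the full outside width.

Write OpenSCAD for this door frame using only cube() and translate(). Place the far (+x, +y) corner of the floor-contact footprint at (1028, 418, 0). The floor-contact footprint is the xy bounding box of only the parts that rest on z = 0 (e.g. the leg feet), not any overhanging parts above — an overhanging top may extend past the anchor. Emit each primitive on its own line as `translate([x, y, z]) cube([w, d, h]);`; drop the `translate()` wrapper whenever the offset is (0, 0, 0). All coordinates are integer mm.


translate([100, 228, 0]) cube([55, 190, 1970]);
translate([973, 228, 0]) cube([55, 190, 1970]);
translate([100, 228, 1970]) cube([928, 190, 91]);


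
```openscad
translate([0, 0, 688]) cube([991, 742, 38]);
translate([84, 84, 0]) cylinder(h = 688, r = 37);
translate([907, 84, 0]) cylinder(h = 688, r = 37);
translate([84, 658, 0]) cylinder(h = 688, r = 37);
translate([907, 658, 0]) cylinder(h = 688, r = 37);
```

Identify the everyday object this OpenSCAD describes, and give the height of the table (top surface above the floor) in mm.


A table. The table height is 726 mm.

A 991×742×38 slab sits at z = 688 on four Ø74 mm round legs — a table. The top surface is at 688 + 38 = 726 mm.


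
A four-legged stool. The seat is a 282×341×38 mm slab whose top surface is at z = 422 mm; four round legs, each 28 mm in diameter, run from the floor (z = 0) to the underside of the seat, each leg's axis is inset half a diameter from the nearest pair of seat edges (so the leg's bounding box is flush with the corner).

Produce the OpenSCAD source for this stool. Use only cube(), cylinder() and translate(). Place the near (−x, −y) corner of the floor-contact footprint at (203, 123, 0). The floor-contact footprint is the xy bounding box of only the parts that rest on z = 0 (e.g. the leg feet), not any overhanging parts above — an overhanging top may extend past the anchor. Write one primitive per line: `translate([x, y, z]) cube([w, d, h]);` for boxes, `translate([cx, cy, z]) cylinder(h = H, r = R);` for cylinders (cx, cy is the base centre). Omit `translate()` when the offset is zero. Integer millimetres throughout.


// leg_h = 422 - 38 = 384
translate([203, 123, 384]) cube([282, 341, 38]);
translate([217, 137, 0]) cylinder(h = 384, r = 14);
translate([471, 137, 0]) cylinder(h = 384, r = 14);
translate([217, 450, 0]) cylinder(h = 384, r = 14);
translate([471, 450, 0]) cylinder(h = 384, r = 14);
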